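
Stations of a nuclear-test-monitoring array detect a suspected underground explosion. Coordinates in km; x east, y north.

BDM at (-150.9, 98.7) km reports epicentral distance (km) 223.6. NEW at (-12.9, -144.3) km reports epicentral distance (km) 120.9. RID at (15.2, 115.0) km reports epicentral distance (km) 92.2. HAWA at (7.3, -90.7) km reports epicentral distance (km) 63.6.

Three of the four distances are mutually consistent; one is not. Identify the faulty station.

RID

Solve using three stations at a time. Using BDM, NEW, HAWA (subtract circle equations pairwise → linear system) gives (x, y) ≈ (30.9, -31.6).
Distances from that point to each station vs reported:
  BDM: calculated 223.6 vs reported 223.6 → residual 0.0 km
  NEW: calculated 120.9 vs reported 120.9 → residual 0.0 km
  RID: calculated 147.4 vs reported 92.2 → residual 55.2 km
  HAWA: calculated 63.7 vs reported 63.6 → residual 0.1 km
BDM, NEW, HAWA are mutually consistent (residuals ≈ 0); RID is off by 55.2 km.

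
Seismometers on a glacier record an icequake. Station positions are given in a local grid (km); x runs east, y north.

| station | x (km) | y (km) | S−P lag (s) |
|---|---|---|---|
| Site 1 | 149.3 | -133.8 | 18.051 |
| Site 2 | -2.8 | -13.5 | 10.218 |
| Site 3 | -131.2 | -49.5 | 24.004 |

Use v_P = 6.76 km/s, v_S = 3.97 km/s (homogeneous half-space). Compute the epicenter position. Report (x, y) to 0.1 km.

(86.3, 28.0)

Distance from S−P lag: d = Δt · v_P v_S / (v_P − v_S) = Δt · (6.76·3.97)/(6.76−3.97) ≈ 9.6191·Δt.
So d_Site 1 = 173.63, d_Site 2 = 98.29, d_Site 3 = 230.90 km.
Circle about each station: (x − 149.3)² + (y + 133.8)² = 173.63²; (x + 2.8)² + (y + 13.5)² = 98.29²; (x + 131.2)² + (y + 49.5)² = 230.90².
Subtracting pairs of circle equations eliminates x²+y² and gives linear equations (the radical axes):
-304.2 x + 240.6 y = -19516.39
-561.0 x + 168.6 y = -43696.67
Solving the 2×2 system: x ≈ 86.3, y ≈ 28.0 km.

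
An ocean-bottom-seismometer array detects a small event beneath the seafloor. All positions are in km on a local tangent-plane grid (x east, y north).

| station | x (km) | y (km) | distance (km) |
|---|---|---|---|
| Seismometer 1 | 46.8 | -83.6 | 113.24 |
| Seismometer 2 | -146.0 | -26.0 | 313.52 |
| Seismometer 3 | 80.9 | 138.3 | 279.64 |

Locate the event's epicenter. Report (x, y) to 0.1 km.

148.7 km east, -133.0 km north

Circle about each station: (x − 46.8)² + (y + 83.6)² = 113.24²; (x + 146.0)² + (y + 26.0)² = 313.52²; (x − 80.9)² + (y − 138.3)² = 279.64².
Subtracting pairs of circle equations eliminates x²+y² and gives linear equations (the radical axes):
-385.6 x + 115.2 y = -72658.69
68.2 x + 443.8 y = -48882.73
Solving the 2×2 system: x ≈ 148.7, y ≈ -133.0 km.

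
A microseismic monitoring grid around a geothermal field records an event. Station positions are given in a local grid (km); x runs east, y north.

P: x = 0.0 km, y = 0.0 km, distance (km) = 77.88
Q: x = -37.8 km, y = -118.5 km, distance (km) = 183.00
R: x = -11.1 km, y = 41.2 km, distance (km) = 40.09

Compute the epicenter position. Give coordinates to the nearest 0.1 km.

Circle about each station: x² + y² = 77.88²; (x + 37.8)² + (y + 118.5)² = 183.00²; (x + 11.1)² + (y − 41.2)² = 40.09².
Subtracting the P equation from the Q and R equations removes the quadratic terms:
-75.6 x − 237.0 y = -11952.62
-22.2 x + 82.4 y = 6278.74
Solving the 2×2 system: x ≈ -43.8, y ≈ 64.4 km.
Check against P (with the unrounded x, y): √(x²+y²) = 77.88 ≈ 77.88 km. ✓

(-43.8, 64.4)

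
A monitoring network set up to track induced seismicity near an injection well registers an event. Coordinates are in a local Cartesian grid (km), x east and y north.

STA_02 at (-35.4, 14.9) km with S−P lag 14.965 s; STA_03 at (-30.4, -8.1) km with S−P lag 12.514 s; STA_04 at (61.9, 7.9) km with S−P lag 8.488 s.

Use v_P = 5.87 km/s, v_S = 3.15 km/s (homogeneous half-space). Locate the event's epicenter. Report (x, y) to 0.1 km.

(45.1, -47.3)

Distance from S−P lag: d = Δt · v_P v_S / (v_P − v_S) = Δt · (5.87·3.15)/(5.87−3.15) ≈ 6.7980·Δt.
So d_STA_02 = 101.73, d_STA_03 = 85.07, d_STA_04 = 57.70 km.
Circle about each station: (x + 35.4)² + (y − 14.9)² = 101.73²; (x + 30.4)² + (y + 8.1)² = 85.07²; (x − 61.9)² + (y − 7.9)² = 57.70².
Subtracting the STA_02 equation from the STA_03 and STA_04 equations removes the quadratic terms:
10.0 x − 46.0 y = 2626.69
194.6 x − 14.0 y = 9438.55
Solving the 2×2 system: x ≈ 45.1, y ≈ -47.3 km.
Check against STA_02 (with the unrounded x, y): √((x + 35.4)²+(y − 14.9)²) = 101.73 ≈ 101.73 km. ✓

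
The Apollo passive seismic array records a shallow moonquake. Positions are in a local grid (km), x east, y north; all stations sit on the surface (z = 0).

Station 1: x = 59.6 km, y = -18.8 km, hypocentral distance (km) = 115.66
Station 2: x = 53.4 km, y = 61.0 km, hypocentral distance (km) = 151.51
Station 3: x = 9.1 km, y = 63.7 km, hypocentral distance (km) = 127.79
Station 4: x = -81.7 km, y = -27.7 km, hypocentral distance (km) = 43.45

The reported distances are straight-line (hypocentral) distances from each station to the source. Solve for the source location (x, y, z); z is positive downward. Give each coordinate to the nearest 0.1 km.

x ≈ -50.2 km, y ≈ -47.2 km, depth ≈ 22.7 km

Each station gives a sphere (x−x_i)² + (y−y_i)² + z² = d_i² (stations at z=0).
Subtracting the Station 1 sphere from Station 2 and Station 3: z² cancels, leaving linear equations in x and y:
-12.4 x + 159.6 y = -6911.08
-101.0 x + 165.0 y = -2718.15
Solving: x ≈ -50.201, y ≈ -47.203 km (keep extra digits for the depth step; rounded: -50.2, -47.2).
Then from the Station 1 sphere: z² = 115.66² − (x − 59.6)² − (y + 18.8)² with x = -50.201, y = -47.203, so z ≈ 22.677 ≈ 22.7 km.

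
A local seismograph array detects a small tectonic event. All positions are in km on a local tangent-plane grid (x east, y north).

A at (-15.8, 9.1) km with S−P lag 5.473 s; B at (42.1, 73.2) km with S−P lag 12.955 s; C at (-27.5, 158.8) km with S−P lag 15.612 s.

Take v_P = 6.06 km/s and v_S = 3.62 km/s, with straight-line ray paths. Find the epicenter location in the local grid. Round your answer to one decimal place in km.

Distance from S−P lag: d = Δt · v_P v_S / (v_P − v_S) = Δt · (6.06·3.62)/(6.06−3.62) ≈ 8.9907·Δt.
So d_A = 49.21, d_B = 116.47, d_C = 140.36 km.
Circle about each station: (x + 15.8)² + (y − 9.1)² = 49.21²; (x − 42.1)² + (y − 73.2)² = 116.47²; (x + 27.5)² + (y − 158.8)² = 140.36².
Subtracting pairs of circle equations eliminates x²+y² and gives linear equations (the radical axes):
115.8 x + 128.2 y = -4345.44
-23.4 x + 299.4 y = 8361.93
Solving the 2×2 system: x ≈ -63.0, y ≈ 23.0 km.

(-63.0, 23.0)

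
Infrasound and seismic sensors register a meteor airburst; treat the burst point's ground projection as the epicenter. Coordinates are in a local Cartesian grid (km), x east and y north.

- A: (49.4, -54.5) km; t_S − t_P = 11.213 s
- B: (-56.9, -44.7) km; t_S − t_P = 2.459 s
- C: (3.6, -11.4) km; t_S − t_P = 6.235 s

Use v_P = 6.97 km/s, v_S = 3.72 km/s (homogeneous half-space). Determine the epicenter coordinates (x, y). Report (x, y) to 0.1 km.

Distance from S−P lag: d = Δt · v_P v_S / (v_P − v_S) = Δt · (6.97·3.72)/(6.97−3.72) ≈ 7.9780·Δt.
So d_A = 89.46, d_B = 19.62, d_C = 49.74 km.
Circle about each station: (x − 49.4)² + (y + 54.5)² = 89.46²; (x + 56.9)² + (y + 44.7)² = 19.62²; (x − 3.6)² + (y + 11.4)² = 49.74².
Subtracting the A equation from the B and C equations removes the quadratic terms:
-212.6 x + 19.6 y = 7443.24
-91.6 x + 86.2 y = 261.33
Solving the 2×2 system: x ≈ -38.5, y ≈ -37.9 km.
Check against A (with the unrounded x, y): √((x − 49.4)²+(y + 54.5)²) = 89.46 ≈ 89.46 km. ✓

(-38.5, -37.9)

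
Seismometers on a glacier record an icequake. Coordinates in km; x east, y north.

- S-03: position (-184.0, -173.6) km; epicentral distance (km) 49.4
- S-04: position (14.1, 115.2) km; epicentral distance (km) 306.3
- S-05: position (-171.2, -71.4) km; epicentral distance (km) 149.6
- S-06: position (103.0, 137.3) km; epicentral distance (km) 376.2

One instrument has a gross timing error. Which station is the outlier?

S-05

Solve using three stations at a time. Using S-03, S-04, S-06 (subtract circle equations pairwise → linear system) gives (x, y) ≈ (-141.4, -148.7).
Distances from that point to each station vs reported:
  S-03: calculated 49.3 vs reported 49.4 → residual 0.1 km
  S-04: calculated 306.3 vs reported 306.3 → residual 0.0 km
  S-05: calculated 82.8 vs reported 149.6 → residual 66.8 km
  S-06: calculated 376.2 vs reported 376.2 → residual 0.0 km
S-03, S-04, S-06 are mutually consistent (residuals ≈ 0); S-05 is off by 66.8 km.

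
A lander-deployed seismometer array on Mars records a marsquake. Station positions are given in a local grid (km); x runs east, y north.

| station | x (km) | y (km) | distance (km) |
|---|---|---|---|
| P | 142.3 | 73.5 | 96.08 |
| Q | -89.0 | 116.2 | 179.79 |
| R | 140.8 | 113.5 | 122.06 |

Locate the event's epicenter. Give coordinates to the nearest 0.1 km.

62.7 km east, 19.7 km north

Circle about each station: (x − 142.3)² + (y − 73.5)² = 96.08²; (x + 89.0)² + (y − 116.2)² = 179.79²; (x − 140.8)² + (y − 113.5)² = 122.06².
Subtracting the P equation from the Q and R equations removes the quadratic terms:
-462.6 x + 85.4 y = -27321.18
-3.0 x + 80.0 y = 1388.07
Solving the 2×2 system: x ≈ 62.7, y ≈ 19.7 km.
Check against P (with the unrounded x, y): √((x − 142.3)²+(y − 73.5)²) = 96.08 ≈ 96.08 km. ✓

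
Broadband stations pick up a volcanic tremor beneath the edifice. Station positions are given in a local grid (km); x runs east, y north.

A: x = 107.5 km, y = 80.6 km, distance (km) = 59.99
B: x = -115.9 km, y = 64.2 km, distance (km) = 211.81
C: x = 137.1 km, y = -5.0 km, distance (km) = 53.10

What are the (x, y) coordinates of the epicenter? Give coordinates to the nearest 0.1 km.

Circle about each station: (x − 107.5)² + (y − 80.6)² = 59.99²; (x + 115.9)² + (y − 64.2)² = 211.81²; (x − 137.1)² + (y + 5.0)² = 53.10².
Subtracting the A equation from the B and C equations removes the quadratic terms:
-446.8 x − 32.8 y = -41762.84
59.2 x − 171.2 y = 1547.99
Solving the 2×2 system: x ≈ 91.8, y ≈ 22.7 km.
Check against A (with the unrounded x, y): √((x − 107.5)²+(y − 80.6)²) = 59.99 ≈ 59.99 km. ✓

x ≈ 91.8 km, y ≈ 22.7 km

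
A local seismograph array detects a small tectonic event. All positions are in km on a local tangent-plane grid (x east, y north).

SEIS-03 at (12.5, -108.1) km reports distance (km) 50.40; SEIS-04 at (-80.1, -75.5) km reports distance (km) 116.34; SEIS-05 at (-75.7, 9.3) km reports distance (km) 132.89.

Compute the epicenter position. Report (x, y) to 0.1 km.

Circle about each station: (x − 12.5)² + (y + 108.1)² = 50.40²; (x + 80.1)² + (y + 75.5)² = 116.34²; (x + 75.7)² + (y − 9.3)² = 132.89².
Subtracting pairs of circle equations eliminates x²+y² and gives linear equations (the radical axes):
-185.2 x + 65.2 y = -10720.44
-176.4 x + 234.8 y = -21144.47
Solving the 2×2 system: x ≈ 35.6, y ≈ -63.3 km.

(35.6, -63.3)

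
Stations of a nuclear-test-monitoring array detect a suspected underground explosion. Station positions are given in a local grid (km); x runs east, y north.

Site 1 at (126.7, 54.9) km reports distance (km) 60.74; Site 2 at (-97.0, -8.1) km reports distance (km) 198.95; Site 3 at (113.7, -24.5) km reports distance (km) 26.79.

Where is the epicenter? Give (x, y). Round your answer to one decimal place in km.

Circle about each station: (x − 126.7)² + (y − 54.9)² = 60.74²; (x + 97.0)² + (y + 8.1)² = 198.95²; (x − 113.7)² + (y + 24.5)² = 26.79².
Subtracting pairs of circle equations eliminates x²+y² and gives linear equations (the radical axes):
-447.4 x − 126.0 y = -45484.04
-26.0 x − 158.8 y = -2567.32
Solving the 2×2 system: x ≈ 101.8, y ≈ -0.5 km.

x ≈ 101.8 km, y ≈ -0.5 km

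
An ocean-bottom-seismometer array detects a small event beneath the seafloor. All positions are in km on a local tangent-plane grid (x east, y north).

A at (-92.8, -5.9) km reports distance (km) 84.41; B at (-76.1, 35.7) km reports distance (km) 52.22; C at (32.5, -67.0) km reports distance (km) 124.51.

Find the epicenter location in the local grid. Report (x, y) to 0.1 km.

x ≈ -24.5 km, y ≈ 43.7 km

Circle about each station: (x + 92.8)² + (y + 5.9)² = 84.41²; (x + 76.1)² + (y − 35.7)² = 52.22²; (x − 32.5)² + (y + 67.0)² = 124.51².
Subtracting the A equation from the B and C equations removes the quadratic terms:
33.4 x + 83.2 y = 2817.17
250.6 x − 122.2 y = -11479.09
Solving the 2×2 system: x ≈ -24.5, y ≈ 43.7 km.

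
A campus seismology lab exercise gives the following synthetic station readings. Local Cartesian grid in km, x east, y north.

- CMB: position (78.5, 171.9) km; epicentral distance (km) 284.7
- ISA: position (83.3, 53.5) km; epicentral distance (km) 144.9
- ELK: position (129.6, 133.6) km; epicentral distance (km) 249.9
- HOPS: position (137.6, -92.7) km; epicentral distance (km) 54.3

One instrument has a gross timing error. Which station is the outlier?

Solve using three stations at a time. Using CMB, ELK, HOPS (subtract circle equations pairwise → linear system) gives (x, y) ≈ (87.2, -112.7).
Distances from that point to each station vs reported:
  CMB: calculated 284.7 vs reported 284.7 → residual 0.0 km
  ISA: calculated 166.2 vs reported 144.9 → residual 21.3 km
  ELK: calculated 249.9 vs reported 249.9 → residual 0.0 km
  HOPS: calculated 54.2 vs reported 54.3 → residual 0.1 km
CMB, ELK, HOPS are mutually consistent (residuals ≈ 0); ISA is off by 21.3 km.

ISA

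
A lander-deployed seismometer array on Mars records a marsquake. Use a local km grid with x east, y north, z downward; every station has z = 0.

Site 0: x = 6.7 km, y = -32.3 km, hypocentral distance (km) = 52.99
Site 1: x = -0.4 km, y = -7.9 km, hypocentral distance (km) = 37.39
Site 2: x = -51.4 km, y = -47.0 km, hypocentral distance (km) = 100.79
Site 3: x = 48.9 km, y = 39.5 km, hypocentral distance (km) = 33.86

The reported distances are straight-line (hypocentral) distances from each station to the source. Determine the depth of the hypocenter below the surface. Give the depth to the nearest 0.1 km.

depth ≈ 9.8 km

Each station gives a sphere (x−x_i)² + (y−y_i)² + z² = d_i² (stations at z=0).
Subtracting the Site 0 sphere from Site 1 and Site 2: z² cancels, leaving linear equations in x and y:
-14.2 x + 48.8 y = 384.32
-116.2 x − 29.4 y = -3587.90
Solving: x ≈ 26.904, y ≈ 15.704 km (keep extra digits for the depth step; rounded: 26.9, 15.7).
Then from the Site 0 sphere: z² = 52.99² − (x − 6.7)² − (y + 32.3)² with x = 26.904, y = 15.704, so z ≈ 9.765 ≈ 9.8 km.
Check against Site 3 (with the unrounded solution): distance 33.84 ≈ 33.86 km. ✓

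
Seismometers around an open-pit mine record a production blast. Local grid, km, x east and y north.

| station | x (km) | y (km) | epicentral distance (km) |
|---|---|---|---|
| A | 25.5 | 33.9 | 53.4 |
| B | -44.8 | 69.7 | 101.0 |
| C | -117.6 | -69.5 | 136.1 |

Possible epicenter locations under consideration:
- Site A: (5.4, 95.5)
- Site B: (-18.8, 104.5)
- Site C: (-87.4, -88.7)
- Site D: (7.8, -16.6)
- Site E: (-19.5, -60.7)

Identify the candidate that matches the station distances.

For each candidate, compare |candidate − station| to the reported distance:
Site A: residuals A 11.4, B 44.6, C 69.7 → max 69.7 km
Site B: residuals A 29.9, B 57.6, C 64.0 → max 64.0 km
Site C: residuals A 113.3, B 63.0, C 100.3 → max 113.3 km
Site D: residuals A 0.1, B 0.1, C 0.0 → max 0.1 km
Site E: residuals A 51.4, B 31.8, C 37.6 → max 51.4 km
Only Site D has all residuals ≈ 0.

Site D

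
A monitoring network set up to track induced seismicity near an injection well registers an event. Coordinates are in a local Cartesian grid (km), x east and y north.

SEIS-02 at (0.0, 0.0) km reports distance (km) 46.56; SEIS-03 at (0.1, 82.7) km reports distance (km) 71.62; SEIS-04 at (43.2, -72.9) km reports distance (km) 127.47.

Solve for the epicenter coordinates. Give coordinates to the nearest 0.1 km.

Circle about each station: x² + y² = 46.56²; (x − 0.1)² + (y − 82.7)² = 71.62²; (x − 43.2)² + (y + 72.9)² = 127.47².
Subtracting pairs of circle equations eliminates x²+y² and gives linear equations (the radical axes):
0.2 x + 165.4 y = 3877.71
86.4 x − 145.8 y = -6900.12
Solving the 2×2 system: x ≈ -40.2, y ≈ 23.5 km.

(-40.2, 23.5)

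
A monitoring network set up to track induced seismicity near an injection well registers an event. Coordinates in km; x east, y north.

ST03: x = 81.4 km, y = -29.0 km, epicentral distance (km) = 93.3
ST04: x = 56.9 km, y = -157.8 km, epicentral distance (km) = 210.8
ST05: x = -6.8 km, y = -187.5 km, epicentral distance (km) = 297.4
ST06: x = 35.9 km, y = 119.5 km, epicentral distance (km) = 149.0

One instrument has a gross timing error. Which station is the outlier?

Solve using three stations at a time. Using ST03, ST04, ST06 (subtract circle equations pairwise → linear system) gives (x, y) ≈ (154.3, 29.1).
Distances from that point to each station vs reported:
  ST03: calculated 93.2 vs reported 93.3 → residual 0.1 km
  ST04: calculated 210.8 vs reported 210.8 → residual 0.0 km
  ST05: calculated 270.0 vs reported 297.4 → residual 27.4 km
  ST06: calculated 149.0 vs reported 149.0 → residual 0.0 km
ST03, ST04, ST06 are mutually consistent (residuals ≈ 0); ST05 is off by 27.4 km.

ST05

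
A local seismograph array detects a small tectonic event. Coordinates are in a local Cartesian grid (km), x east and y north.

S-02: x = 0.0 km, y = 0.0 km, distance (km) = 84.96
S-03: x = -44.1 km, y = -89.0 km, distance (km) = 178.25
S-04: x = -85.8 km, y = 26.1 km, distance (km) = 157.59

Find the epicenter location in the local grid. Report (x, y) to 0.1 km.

70.3 km east, 47.7 km north

Circle about each station: x² + y² = 84.96²; (x + 44.1)² + (y + 89.0)² = 178.25²; (x + 85.8)² + (y − 26.1)² = 157.59².
Subtracting the S-02 equation from the S-03 and S-04 equations removes the quadratic terms:
-88.2 x − 178.0 y = -14689.05
-171.6 x + 52.2 y = -9573.56
Solving the 2×2 system: x ≈ 70.3, y ≈ 47.7 km.
Check against S-02 (with the unrounded x, y): √(x²+y²) = 84.95 ≈ 84.96 km. ✓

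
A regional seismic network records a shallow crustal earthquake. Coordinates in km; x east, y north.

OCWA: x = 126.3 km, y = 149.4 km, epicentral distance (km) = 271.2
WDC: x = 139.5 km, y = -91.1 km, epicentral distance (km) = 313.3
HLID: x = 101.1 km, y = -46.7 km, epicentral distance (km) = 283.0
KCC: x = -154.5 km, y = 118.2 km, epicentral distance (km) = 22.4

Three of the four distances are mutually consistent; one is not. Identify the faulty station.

Solve using three stations at a time. Using OCWA, HLID, KCC (subtract circle equations pairwise → linear system) gives (x, y) ≈ (-140.5, 100.7).
Distances from that point to each station vs reported:
  OCWA: calculated 271.2 vs reported 271.2 → residual 0.0 km
  WDC: calculated 339.4 vs reported 313.3 → residual 26.1 km
  HLID: calculated 283.0 vs reported 283.0 → residual 0.0 km
  KCC: calculated 22.4 vs reported 22.4 → residual 0.0 km
OCWA, HLID, KCC are mutually consistent (residuals ≈ 0); WDC is off by 26.1 km.

WDC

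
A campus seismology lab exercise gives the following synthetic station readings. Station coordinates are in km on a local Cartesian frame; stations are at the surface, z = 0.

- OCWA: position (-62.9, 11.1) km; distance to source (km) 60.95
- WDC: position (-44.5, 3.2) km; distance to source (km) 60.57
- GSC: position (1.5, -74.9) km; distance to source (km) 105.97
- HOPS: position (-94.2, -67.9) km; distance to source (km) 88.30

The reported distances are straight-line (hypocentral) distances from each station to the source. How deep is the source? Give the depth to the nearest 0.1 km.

z ≈ 57.1 km

Each station gives a sphere (x−x_i)² + (y−y_i)² + z² = d_i² (stations at z=0).
Subtracting the OCWA sphere from WDC and GSC: z² cancels, leaving linear equations in x and y:
36.8 x − 15.8 y = -2042.95
128.8 x − 172.0 y = -5982.10
Solving: x ≈ -59.813, y ≈ -10.011 km (keep extra digits for the depth step; rounded: -59.8, -10.0).
Then from the OCWA sphere: z² = 60.95² − (x + 62.9)² − (y − 11.1)² with x = -59.813, y = -10.011, so z ≈ 57.094 ≈ 57.1 km.
Check against HOPS (with the unrounded solution): distance 88.28 ≈ 88.30 km. ✓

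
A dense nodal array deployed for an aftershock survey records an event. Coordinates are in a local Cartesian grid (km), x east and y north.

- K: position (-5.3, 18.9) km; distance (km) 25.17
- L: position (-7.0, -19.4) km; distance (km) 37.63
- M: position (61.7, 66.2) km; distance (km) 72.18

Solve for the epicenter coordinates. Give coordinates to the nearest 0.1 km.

(17.8, 8.9)

Circle about each station: (x + 5.3)² + (y − 18.9)² = 25.17²; (x + 7.0)² + (y + 19.4)² = 37.63²; (x − 61.7)² + (y − 66.2)² = 72.18².
Subtracting pairs of circle equations eliminates x²+y² and gives linear equations (the radical axes):
-3.4 x − 76.6 y = -742.43
134.0 x + 94.6 y = 3227.61
Solving the 2×2 system: x ≈ 17.8, y ≈ 8.9 km.
Check against K (with the unrounded x, y): √((x + 5.3)²+(y − 18.9)²) = 25.17 ≈ 25.17 km. ✓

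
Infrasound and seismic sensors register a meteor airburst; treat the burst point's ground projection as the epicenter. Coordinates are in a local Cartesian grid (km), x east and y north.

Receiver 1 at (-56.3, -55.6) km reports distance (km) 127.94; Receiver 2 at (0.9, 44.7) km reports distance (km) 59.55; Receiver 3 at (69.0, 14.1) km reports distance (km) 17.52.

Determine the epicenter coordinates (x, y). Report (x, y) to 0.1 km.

x ≈ 51.5 km, y ≈ 13.3 km

Circle about each station: (x + 56.3)² + (y + 55.6)² = 127.94²; (x − 0.9)² + (y − 44.7)² = 59.55²; (x − 69.0)² + (y − 14.1)² = 17.52².
Subtracting the Receiver 1 equation from the Receiver 2 and Receiver 3 equations removes the quadratic terms:
114.4 x + 200.6 y = 8560.29
250.6 x + 139.4 y = 14760.45
Solving the 2×2 system: x ≈ 51.5, y ≈ 13.3 km.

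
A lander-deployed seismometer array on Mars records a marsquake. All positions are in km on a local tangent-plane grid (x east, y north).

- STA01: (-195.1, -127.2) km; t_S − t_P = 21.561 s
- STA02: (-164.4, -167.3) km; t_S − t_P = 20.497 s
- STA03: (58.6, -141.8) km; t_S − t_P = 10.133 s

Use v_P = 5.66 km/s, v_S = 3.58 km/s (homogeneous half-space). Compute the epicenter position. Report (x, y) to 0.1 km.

x ≈ 3.8 km, y ≈ -59.7 km

Distance from S−P lag: d = Δt · v_P v_S / (v_P − v_S) = Δt · (5.66·3.58)/(5.66−3.58) ≈ 9.7417·Δt.
So d_STA01 = 210.04, d_STA02 = 199.68, d_STA03 = 98.71 km.
Circle about each station: (x + 195.1)² + (y + 127.2)² = 210.04²; (x + 164.4)² + (y + 167.3)² = 199.68²; (x − 58.6)² + (y + 141.8)² = 98.71².
Subtracting pairs of circle equations eliminates x²+y² and gives linear equations (the radical axes):
61.4 x − 80.2 y = 5017.50
507.4 x − 29.2 y = 3670.49
Solving the 2×2 system: x ≈ 3.8, y ≈ -59.7 km.
Check against STA01 (with the unrounded x, y): √((x + 195.1)²+(y + 127.2)²) = 210.06 ≈ 210.04 km. ✓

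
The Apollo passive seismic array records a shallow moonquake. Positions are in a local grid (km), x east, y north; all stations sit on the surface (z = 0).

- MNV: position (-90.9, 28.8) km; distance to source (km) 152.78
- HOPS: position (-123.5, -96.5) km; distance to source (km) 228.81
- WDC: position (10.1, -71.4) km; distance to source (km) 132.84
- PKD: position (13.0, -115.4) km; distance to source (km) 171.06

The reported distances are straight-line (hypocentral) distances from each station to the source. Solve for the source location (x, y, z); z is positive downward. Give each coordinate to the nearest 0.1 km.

Each station gives a sphere (x−x_i)² + (y−y_i)² + z² = d_i² (stations at z=0).
Subtracting the MNV sphere from HOPS and WDC: z² cancels, leaving linear equations in x and y:
-65.2 x − 250.6 y = -13540.04
202.0 x − 200.4 y = 1802.98
Solving: x ≈ 49.700, y ≈ 41.100 km (keep extra digits for the depth step; rounded: 49.7, 41.1).
Then from the MNV sphere: z² = 152.78² − (x + 90.9)² − (y − 28.8)² with x = 49.700, y = 41.100, so z ≈ 58.499 ≈ 58.5 km.

(49.7, 41.1, 58.5)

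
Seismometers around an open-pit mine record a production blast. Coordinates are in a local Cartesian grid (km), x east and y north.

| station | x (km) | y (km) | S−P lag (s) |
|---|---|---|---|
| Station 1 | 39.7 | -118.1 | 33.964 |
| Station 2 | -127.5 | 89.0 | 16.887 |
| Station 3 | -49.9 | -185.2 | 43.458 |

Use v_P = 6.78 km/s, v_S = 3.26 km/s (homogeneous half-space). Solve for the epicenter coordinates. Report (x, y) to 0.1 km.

(-21.5, 86.2)

Distance from S−P lag: d = Δt · v_P v_S / (v_P − v_S) = Δt · (6.78·3.26)/(6.78−3.26) ≈ 6.2792·Δt.
So d_Station 1 = 213.27, d_Station 2 = 106.04, d_Station 3 = 272.88 km.
Circle about each station: (x − 39.7)² + (y + 118.1)² = 213.27²; (x + 127.5)² + (y − 89.0)² = 106.04²; (x + 49.9)² + (y + 185.2)² = 272.88².
Subtracting the Station 1 equation from the Station 2 and Station 3 equations removes the quadratic terms:
-334.4 x + 414.2 y = 42893.16
-179.2 x − 134.2 y = -7714.05
Solving the 2×2 system: x ≈ -21.5, y ≈ 86.2 km.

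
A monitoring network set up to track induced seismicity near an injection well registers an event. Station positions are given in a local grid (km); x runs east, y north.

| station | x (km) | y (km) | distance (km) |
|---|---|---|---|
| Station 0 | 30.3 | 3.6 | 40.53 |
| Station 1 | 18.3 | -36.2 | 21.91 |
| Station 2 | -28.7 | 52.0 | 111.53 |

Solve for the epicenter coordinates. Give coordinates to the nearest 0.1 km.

(40.2, -35.7)

Circle about each station: (x − 30.3)² + (y − 3.6)² = 40.53²; (x − 18.3)² + (y + 36.2)² = 21.91²; (x + 28.7)² + (y − 52.0)² = 111.53².
Subtracting pairs of circle equations eliminates x²+y² and gives linear equations (the radical axes):
-24.0 x − 79.6 y = 1876.91
-118.0 x + 96.8 y = -8199.62
Solving the 2×2 system: x ≈ 40.2, y ≈ -35.7 km.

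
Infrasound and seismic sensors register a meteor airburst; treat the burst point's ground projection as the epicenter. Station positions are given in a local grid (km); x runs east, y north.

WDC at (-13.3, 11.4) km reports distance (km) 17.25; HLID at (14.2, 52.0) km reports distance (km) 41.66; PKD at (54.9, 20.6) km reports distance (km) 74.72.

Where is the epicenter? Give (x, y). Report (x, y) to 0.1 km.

Circle about each station: (x + 13.3)² + (y − 11.4)² = 17.25²; (x − 14.2)² + (y − 52.0)² = 41.66²; (x − 54.9)² + (y − 20.6)² = 74.72².
Subtracting the WDC equation from the HLID and PKD equations removes the quadratic terms:
55.0 x + 81.2 y = 1160.80
136.4 x + 18.4 y = -2154.00
Solving the 2×2 system: x ≈ -19.5, y ≈ 27.5 km.

-19.5 km east, 27.5 km north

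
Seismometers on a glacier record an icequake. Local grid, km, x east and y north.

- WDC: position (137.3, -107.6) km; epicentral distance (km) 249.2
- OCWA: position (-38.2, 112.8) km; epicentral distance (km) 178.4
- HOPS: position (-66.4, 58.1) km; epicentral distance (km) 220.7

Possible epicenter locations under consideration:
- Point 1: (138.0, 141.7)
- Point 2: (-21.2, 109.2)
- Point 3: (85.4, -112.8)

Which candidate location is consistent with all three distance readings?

Point 1

For each candidate, compare |candidate − station| to the reported distance:
Point 1: residuals WDC 0.1, OCWA 0.2, HOPS 0.1 → max 0.2 km
Point 2: residuals WDC 19.4, OCWA 161.0, HOPS 152.5 → max 161.0 km
Point 3: residuals WDC 197.0, OCWA 78.8, HOPS 7.9 → max 197.0 km
Only Point 1 has all residuals ≈ 0.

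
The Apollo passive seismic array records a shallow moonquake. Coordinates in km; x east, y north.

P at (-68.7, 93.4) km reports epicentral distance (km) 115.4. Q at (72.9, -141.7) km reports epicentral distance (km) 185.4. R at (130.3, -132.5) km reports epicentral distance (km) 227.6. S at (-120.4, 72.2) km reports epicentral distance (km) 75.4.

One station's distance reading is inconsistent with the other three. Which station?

Solve using three stations at a time. Using P, Q, R (subtract circle equations pairwise → linear system) gives (x, y) ≈ (-68.7, -22.0).
Distances from that point to each station vs reported:
  P: calculated 115.4 vs reported 115.4 → residual 0.0 km
  Q: calculated 185.4 vs reported 185.4 → residual 0.0 km
  R: calculated 227.6 vs reported 227.6 → residual 0.0 km
  S: calculated 107.5 vs reported 75.4 → residual 32.1 km
P, Q, R are mutually consistent (residuals ≈ 0); S is off by 32.1 km.

S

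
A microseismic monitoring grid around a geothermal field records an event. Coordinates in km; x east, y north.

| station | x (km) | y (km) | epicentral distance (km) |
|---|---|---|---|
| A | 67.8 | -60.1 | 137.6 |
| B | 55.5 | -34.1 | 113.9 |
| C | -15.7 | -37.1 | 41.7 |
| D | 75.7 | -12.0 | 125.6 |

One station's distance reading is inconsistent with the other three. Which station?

Solve using three stations at a time. Using A, B, D (subtract circle equations pairwise → linear system) gives (x, y) ≈ (-46.8, 16.2).
Distances from that point to each station vs reported:
  A: calculated 137.7 vs reported 137.6 → residual 0.1 km
  B: calculated 114.0 vs reported 113.9 → residual 0.1 km
  C: calculated 61.7 vs reported 41.7 → residual 20.0 km
  D: calculated 125.7 vs reported 125.6 → residual 0.1 km
A, B, D are mutually consistent (residuals ≈ 0); C is off by 20.0 km.

C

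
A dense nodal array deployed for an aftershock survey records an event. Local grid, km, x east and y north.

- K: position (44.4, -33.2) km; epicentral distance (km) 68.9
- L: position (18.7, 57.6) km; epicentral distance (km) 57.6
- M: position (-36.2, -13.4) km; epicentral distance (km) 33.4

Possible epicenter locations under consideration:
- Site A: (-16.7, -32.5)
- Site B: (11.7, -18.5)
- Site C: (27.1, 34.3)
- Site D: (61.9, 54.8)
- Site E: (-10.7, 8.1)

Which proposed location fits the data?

Site E

For each candidate, compare |candidate − station| to the reported distance:
Site A: residuals K 7.8, L 39.2, M 6.1 → max 39.2 km
Site B: residuals K 33.0, L 18.8, M 14.8 → max 33.0 km
Site C: residuals K 0.8, L 32.8, M 45.9 → max 45.9 km
Site D: residuals K 20.8, L 14.3, M 86.1 → max 86.1 km
Site E: residuals K 0.0, L 0.0, M 0.0 → max 0.0 km
Only Site E has all residuals ≈ 0.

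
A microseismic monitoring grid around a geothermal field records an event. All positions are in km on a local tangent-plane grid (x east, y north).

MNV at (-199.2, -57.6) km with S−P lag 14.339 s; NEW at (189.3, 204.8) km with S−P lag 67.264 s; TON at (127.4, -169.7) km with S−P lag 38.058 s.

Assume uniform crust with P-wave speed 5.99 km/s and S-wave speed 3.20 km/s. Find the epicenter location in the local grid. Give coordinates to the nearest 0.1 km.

Distance from S−P lag: d = Δt · v_P v_S / (v_P − v_S) = Δt · (5.99·3.20)/(5.99−3.20) ≈ 6.8703·Δt.
So d_MNV = 98.51, d_NEW = 462.12, d_TON = 261.47 km.
Circle about each station: (x + 199.2)² + (y + 57.6)² = 98.51²; (x − 189.3)² + (y − 204.8)² = 462.12²; (x − 127.4)² + (y + 169.7)² = 261.47².
Subtracting the MNV equation from the NEW and TON equations removes the quadratic terms:
777.0 x + 524.8 y = -169071.54
653.2 x − 224.2 y = -56631.89
Solving the 2×2 system: x ≈ -130.8, y ≈ -128.5 km.
Check against MNV (with the unrounded x, y): √((x + 199.2)²+(y + 57.6)²) = 98.51 ≈ 98.51 km. ✓

(-130.8, -128.5)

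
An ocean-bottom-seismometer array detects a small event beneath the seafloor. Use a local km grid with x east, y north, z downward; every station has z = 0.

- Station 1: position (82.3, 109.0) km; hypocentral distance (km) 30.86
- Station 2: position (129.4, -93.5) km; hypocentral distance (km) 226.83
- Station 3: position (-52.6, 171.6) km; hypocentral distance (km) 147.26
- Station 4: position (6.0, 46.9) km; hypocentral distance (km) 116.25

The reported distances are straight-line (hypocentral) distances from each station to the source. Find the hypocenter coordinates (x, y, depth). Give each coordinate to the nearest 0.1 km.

Each station gives a sphere (x−x_i)² + (y−y_i)² + z² = d_i² (stations at z=0).
Subtracting the Station 1 sphere from Station 2 and Station 3: z² cancels, leaving linear equations in x and y:
94.2 x − 405.0 y = -43667.19
-269.8 x + 125.2 y = -7174.14
Solving: x ≈ 85.895, y ≈ 127.799 km (keep extra digits for the depth step; rounded: 85.9, 127.8).
Then from the Station 1 sphere: z² = 30.86² − (x − 82.3)² − (y − 109.0)² with x = 85.895, y = 127.799, so z ≈ 24.208 ≈ 24.2 km.

x ≈ 85.9 km, y ≈ 127.8 km, depth ≈ 24.2 km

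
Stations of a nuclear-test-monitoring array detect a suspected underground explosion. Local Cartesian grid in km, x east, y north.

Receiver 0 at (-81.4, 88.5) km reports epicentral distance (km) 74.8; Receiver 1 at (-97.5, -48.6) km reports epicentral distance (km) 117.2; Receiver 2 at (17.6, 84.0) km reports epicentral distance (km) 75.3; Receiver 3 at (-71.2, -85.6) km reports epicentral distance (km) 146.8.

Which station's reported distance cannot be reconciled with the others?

Receiver 0

Solve using three stations at a time. Using Receiver 1, Receiver 2, Receiver 3 (subtract circle equations pairwise → linear system) gives (x, y) ≈ (-53.9, 60.2).
Distances from that point to each station vs reported:
  Receiver 0: calculated 39.5 vs reported 74.8 → residual 35.3 km
  Receiver 1: calculated 117.2 vs reported 117.2 → residual 0.0 km
  Receiver 2: calculated 75.3 vs reported 75.3 → residual 0.0 km
  Receiver 3: calculated 146.8 vs reported 146.8 → residual 0.0 km
Receiver 1, Receiver 2, Receiver 3 are mutually consistent (residuals ≈ 0); Receiver 0 is off by 35.3 km.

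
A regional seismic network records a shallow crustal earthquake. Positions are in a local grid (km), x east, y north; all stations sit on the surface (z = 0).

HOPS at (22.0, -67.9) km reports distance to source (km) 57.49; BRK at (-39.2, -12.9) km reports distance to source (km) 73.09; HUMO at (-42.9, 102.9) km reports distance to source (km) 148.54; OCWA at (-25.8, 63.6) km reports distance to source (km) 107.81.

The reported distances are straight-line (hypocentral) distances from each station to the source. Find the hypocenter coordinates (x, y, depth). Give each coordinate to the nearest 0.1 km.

x ≈ 21.7 km, y ≈ -25.2 km, depth ≈ 38.5 km

Each station gives a sphere (x−x_i)² + (y−y_i)² + z² = d_i² (stations at z=0).
Subtracting the HOPS sphere from BRK and HUMO: z² cancels, leaving linear equations in x and y:
-122.4 x + 110.0 y = -5428.41
-129.8 x + 341.6 y = -11424.62
Solving: x ≈ 21.706, y ≈ -25.197 km (keep extra digits for the depth step; rounded: 21.7, -25.2).
Then from the HOPS sphere: z² = 57.49² − (x − 22.0)² − (y + 67.9)² with x = 21.706, y = -25.197, so z ≈ 38.490 ≈ 38.5 km.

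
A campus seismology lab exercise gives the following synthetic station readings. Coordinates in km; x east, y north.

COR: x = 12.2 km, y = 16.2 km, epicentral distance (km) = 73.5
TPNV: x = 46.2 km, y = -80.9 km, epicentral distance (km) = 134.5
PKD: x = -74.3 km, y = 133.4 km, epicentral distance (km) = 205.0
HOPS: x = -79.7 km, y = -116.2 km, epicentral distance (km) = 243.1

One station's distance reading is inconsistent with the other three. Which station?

Solve using three stations at a time. Using TPNV, PKD, HOPS (subtract circle equations pairwise → linear system) gives (x, y) ≈ (107.6, 38.8).
Distances from that point to each station vs reported:
  COR: calculated 98.0 vs reported 73.5 → residual 24.5 km
  TPNV: calculated 134.5 vs reported 134.5 → residual 0.0 km
  PKD: calculated 205.0 vs reported 205.0 → residual 0.0 km
  HOPS: calculated 243.1 vs reported 243.1 → residual 0.0 km
TPNV, PKD, HOPS are mutually consistent (residuals ≈ 0); COR is off by 24.5 km.

COR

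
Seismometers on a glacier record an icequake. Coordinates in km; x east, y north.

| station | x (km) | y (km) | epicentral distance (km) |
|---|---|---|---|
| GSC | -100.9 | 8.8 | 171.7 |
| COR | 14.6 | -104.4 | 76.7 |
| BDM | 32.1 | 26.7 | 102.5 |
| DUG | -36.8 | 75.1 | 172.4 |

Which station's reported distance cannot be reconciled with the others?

COR

Solve using three stations at a time. Using GSC, BDM, DUG (subtract circle equations pairwise → linear system) gives (x, y) ≈ (49.3, -74.1).
Distances from that point to each station vs reported:
  GSC: calculated 171.5 vs reported 171.7 → residual 0.2 km
  COR: calculated 46.1 vs reported 76.7 → residual 30.6 km
  BDM: calculated 102.2 vs reported 102.5 → residual 0.3 km
  DUG: calculated 172.2 vs reported 172.4 → residual 0.2 km
GSC, BDM, DUG are mutually consistent (residuals ≈ 0); COR is off by 30.6 km.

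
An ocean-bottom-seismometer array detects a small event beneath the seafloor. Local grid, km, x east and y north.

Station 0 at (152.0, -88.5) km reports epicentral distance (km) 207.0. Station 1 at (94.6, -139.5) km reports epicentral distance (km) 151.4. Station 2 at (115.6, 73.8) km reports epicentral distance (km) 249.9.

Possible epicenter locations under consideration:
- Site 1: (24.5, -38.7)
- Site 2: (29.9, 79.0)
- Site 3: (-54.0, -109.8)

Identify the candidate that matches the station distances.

For each candidate, compare |candidate − station| to the reported distance:
Site 1: residuals Station 0 70.1, Station 1 28.6, Station 2 105.1 → max 105.1 km
Site 2: residuals Station 0 0.3, Station 1 76.5, Station 2 164.0 → max 164.0 km
Site 3: residuals Station 0 0.1, Station 1 0.1, Station 2 0.0 → max 0.1 km
Only Site 3 has all residuals ≈ 0.

Site 3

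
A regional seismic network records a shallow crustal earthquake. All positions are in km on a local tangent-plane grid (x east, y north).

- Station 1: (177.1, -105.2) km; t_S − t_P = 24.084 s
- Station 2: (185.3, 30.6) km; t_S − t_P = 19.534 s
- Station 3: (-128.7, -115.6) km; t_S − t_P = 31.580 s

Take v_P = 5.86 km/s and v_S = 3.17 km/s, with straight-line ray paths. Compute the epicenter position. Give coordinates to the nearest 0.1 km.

Distance from S−P lag: d = Δt · v_P v_S / (v_P − v_S) = Δt · (5.86·3.17)/(5.86−3.17) ≈ 6.9057·Δt.
So d_Station 1 = 166.32, d_Station 2 = 134.89, d_Station 3 = 218.08 km.
Circle about each station: (x − 177.1)² + (y + 105.2)² = 166.32²; (x − 185.3)² + (y − 30.6)² = 134.89²; (x + 128.7)² + (y + 115.6)² = 218.08².
Subtracting pairs of circle equations eliminates x²+y² and gives linear equations (the radical axes):
16.4 x + 271.6 y = 2308.03
-611.6 x − 20.8 y = -32400.94
Solving the 2×2 system: x ≈ 52.8, y ≈ 5.3 km.

x ≈ 52.8 km, y ≈ 5.3 km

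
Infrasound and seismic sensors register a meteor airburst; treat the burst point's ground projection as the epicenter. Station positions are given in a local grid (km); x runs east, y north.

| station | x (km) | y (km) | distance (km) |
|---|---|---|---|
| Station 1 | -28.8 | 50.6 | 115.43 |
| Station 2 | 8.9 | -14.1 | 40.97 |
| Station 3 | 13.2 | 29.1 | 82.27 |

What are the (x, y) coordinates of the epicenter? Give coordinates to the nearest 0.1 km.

(22.9, -52.6)

Circle about each station: (x + 28.8)² + (y − 50.6)² = 115.43²; (x − 8.9)² + (y + 14.1)² = 40.97²; (x − 13.2)² + (y − 29.1)² = 82.27².
Subtracting the Station 1 equation from the Station 2 and Station 3 equations removes the quadratic terms:
75.4 x − 129.4 y = 8533.76
84.0 x − 43.0 y = 4186.98
Solving the 2×2 system: x ≈ 22.9, y ≈ -52.6 km.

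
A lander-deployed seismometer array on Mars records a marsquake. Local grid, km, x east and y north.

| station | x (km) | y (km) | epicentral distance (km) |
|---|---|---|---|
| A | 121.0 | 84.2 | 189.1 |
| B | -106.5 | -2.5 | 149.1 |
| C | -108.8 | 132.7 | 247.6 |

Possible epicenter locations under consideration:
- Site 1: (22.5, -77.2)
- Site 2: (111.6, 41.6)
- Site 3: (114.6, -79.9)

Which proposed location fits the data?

For each candidate, compare |candidate − station| to the reported distance:
Site 1: residuals A 0.0, B 0.0, C 0.0 → max 0.0 km
Site 2: residuals A 145.5, B 73.4, C 9.1 → max 145.5 km
Site 3: residuals A 24.9, B 85.2, C 60.8 → max 85.2 km
Only Site 1 has all residuals ≈ 0.

Site 1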